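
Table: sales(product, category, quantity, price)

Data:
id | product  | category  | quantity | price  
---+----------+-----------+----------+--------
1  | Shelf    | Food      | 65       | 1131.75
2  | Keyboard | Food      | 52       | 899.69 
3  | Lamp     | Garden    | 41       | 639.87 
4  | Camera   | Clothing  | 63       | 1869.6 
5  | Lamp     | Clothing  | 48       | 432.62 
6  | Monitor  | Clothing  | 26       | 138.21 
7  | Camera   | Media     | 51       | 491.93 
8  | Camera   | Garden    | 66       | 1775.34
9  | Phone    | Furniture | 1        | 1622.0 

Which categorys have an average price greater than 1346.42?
SELECT category, AVG(price)
FROM sales
GROUP BY category
HAVING AVG(price) > 1346.42

Result:
  Furniture: avg=1622.00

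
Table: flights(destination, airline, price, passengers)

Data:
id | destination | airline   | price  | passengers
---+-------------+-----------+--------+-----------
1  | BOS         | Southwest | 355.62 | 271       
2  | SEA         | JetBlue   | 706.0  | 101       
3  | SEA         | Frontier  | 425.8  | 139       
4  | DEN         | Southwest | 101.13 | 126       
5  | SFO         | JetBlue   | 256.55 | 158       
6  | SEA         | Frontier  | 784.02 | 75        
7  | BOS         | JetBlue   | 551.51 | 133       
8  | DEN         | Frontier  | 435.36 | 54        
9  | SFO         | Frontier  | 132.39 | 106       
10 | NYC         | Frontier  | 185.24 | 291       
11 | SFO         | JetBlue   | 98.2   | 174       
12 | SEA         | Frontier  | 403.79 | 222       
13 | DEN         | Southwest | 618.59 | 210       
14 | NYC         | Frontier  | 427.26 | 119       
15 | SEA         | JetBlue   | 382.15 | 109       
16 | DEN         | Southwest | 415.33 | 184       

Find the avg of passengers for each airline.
SELECT airline, AVG(passengers) as result
FROM flights
GROUP BY airline

Result:
  Frontier: 143.71
  JetBlue: 135.00
  Southwest: 197.75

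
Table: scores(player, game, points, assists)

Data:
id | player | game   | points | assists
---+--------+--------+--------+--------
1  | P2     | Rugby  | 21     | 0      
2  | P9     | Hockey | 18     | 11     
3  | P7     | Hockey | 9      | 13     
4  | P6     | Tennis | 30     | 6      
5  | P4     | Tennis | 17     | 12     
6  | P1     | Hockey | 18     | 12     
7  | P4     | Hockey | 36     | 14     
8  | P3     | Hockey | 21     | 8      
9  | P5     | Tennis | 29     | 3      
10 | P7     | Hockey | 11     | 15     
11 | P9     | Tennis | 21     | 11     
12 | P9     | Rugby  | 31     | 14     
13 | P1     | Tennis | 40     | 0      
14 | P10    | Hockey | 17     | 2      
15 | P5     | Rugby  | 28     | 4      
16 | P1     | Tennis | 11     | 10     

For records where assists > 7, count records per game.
SELECT game, COUNT(*)
FROM scores
WHERE assists > 7
GROUP BY game

Note: WHERE filters rows before grouping.

Result:
  Hockey: 6
  Rugby: 1
  Tennis: 3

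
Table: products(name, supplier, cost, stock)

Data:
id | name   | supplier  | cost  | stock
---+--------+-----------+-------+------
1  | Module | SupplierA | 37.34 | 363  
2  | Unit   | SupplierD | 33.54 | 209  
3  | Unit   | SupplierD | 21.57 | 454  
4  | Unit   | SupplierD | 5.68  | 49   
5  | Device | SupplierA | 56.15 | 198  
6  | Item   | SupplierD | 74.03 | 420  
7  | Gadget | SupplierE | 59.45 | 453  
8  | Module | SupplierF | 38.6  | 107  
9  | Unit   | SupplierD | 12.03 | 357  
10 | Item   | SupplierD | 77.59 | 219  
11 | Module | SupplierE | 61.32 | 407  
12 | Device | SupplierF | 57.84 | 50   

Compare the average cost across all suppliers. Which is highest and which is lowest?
SELECT supplier, AVG(cost)
FROM products
GROUP BY supplier
ORDER BY AVG(cost)

All groups:
  SupplierD: 37.41
  SupplierA: 46.75
  SupplierF: 48.22
  SupplierE: 60.39

Highest: SupplierE (60.39)
Lowest: SupplierD (37.41)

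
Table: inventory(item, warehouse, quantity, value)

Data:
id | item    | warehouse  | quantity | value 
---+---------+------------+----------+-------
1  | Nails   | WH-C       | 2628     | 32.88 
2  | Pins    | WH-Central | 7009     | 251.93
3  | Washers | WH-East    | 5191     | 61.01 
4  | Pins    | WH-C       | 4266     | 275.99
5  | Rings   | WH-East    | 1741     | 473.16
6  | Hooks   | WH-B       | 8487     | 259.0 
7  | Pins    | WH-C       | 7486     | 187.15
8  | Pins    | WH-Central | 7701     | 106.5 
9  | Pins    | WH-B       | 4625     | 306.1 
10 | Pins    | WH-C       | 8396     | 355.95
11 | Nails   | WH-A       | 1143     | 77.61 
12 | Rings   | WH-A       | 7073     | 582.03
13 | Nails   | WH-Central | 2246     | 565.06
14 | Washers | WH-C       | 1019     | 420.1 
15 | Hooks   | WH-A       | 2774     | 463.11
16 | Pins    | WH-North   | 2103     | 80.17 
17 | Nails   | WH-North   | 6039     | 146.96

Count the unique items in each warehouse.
SELECT warehouse, COUNT(DISTINCT item)
FROM inventory
GROUP BY warehouse

Result:
  WH-A: 3 distinct
  WH-B: 2 distinct
  WH-C: 3 distinct
  WH-Central: 2 distinct
  WH-East: 2 distinct
  WH-North: 2 distinct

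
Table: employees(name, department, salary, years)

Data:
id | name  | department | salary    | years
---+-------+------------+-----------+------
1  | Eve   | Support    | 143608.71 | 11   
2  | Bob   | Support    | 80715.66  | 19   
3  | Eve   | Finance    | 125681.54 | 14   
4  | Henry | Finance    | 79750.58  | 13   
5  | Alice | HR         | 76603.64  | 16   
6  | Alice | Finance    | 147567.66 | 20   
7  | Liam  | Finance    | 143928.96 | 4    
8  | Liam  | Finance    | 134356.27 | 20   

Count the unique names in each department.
SELECT department, COUNT(DISTINCT name)
FROM employees
GROUP BY department

Result:
  Finance: 4 distinct
  HR: 1 distinct
  Support: 2 distinct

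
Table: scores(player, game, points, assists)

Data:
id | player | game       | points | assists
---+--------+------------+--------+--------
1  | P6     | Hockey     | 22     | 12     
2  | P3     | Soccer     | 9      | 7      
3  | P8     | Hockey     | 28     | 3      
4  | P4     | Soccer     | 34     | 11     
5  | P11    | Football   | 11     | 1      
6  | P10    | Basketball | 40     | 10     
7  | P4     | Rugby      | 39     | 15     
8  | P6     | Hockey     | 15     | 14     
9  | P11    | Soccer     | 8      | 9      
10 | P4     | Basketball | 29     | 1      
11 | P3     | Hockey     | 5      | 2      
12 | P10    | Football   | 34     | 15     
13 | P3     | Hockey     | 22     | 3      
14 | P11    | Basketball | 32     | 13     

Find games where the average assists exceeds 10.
SELECT game, AVG(assists)
FROM scores
GROUP BY game
HAVING AVG(assists) > 10

Result:
  Rugby: avg=15.00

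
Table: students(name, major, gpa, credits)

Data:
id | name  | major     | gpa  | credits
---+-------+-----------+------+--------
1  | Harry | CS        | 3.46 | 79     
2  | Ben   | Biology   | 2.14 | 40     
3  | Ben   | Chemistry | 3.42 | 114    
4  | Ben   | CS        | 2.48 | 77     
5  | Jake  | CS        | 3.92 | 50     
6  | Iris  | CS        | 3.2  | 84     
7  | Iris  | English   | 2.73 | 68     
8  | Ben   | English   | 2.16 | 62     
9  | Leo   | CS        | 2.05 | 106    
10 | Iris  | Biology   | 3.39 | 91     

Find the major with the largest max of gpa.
SELECT major, MAX(gpa) as val
FROM students
GROUP BY major
ORDER BY val DESC
LIMIT 1

Result: CS with max(gpa) = 3.92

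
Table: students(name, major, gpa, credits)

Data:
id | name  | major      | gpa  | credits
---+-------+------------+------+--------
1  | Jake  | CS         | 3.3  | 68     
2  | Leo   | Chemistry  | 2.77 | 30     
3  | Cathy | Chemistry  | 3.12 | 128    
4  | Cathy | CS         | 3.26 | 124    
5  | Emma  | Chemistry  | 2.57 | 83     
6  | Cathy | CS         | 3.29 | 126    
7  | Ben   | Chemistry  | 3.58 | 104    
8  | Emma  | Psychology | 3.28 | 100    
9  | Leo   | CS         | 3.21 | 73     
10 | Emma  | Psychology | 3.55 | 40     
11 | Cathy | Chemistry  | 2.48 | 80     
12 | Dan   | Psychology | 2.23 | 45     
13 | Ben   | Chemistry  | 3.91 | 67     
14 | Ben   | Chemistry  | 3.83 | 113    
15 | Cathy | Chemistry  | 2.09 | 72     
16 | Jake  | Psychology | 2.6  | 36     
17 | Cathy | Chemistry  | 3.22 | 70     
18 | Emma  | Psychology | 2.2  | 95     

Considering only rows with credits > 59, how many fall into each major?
SELECT major, COUNT(*)
FROM students
WHERE credits > 59
GROUP BY major

Note: WHERE filters rows before grouping.

Result:
  CS: 4
  Chemistry: 8
  Psychology: 2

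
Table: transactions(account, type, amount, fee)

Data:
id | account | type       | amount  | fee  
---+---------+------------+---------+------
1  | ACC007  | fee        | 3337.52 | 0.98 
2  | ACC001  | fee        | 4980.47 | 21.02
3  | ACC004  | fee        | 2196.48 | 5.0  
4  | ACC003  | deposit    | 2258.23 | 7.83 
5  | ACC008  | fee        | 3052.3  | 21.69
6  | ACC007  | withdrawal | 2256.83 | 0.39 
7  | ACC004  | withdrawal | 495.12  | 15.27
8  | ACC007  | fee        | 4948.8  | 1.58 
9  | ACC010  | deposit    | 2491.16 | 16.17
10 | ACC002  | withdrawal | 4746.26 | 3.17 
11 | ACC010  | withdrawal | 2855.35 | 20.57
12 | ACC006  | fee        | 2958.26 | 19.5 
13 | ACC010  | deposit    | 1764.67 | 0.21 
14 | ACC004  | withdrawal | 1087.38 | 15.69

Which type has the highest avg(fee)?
SELECT type, AVG(fee) as val
FROM transactions
GROUP BY type
ORDER BY val DESC
LIMIT 1

Result: fee with avg(fee) = 11.63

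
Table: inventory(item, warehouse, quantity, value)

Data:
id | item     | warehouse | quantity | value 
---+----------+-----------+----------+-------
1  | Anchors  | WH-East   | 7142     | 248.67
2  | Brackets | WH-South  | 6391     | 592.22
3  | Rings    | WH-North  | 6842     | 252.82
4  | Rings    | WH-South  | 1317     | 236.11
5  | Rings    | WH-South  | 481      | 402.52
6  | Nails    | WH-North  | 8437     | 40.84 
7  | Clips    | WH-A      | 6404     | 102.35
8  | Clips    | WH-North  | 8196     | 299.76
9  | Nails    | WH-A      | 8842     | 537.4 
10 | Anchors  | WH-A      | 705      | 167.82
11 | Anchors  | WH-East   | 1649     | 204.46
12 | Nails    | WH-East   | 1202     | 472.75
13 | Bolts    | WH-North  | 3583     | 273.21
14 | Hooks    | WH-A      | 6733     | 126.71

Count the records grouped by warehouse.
SELECT warehouse, COUNT(*) as count
FROM inventory
GROUP BY warehouse

Result:
  WH-A: 4
  WH-East: 3
  WH-North: 4
  WH-South: 3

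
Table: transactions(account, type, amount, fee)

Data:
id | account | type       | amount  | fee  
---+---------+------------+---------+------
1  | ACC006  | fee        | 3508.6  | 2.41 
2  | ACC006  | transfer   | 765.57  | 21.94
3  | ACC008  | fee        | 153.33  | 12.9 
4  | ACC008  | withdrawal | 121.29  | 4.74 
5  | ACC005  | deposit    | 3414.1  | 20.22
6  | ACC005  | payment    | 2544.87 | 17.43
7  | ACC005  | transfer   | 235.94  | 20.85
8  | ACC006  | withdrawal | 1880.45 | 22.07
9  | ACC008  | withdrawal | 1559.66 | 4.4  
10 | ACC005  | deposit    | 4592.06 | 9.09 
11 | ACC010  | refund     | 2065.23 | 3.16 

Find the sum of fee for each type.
SELECT type, SUM(fee) as result
FROM transactions
GROUP BY type

Result:
  deposit: 29.31
  fee: 15.31
  payment: 17.43
  refund: 3.16
  transfer: 42.79
  withdrawal: 31.21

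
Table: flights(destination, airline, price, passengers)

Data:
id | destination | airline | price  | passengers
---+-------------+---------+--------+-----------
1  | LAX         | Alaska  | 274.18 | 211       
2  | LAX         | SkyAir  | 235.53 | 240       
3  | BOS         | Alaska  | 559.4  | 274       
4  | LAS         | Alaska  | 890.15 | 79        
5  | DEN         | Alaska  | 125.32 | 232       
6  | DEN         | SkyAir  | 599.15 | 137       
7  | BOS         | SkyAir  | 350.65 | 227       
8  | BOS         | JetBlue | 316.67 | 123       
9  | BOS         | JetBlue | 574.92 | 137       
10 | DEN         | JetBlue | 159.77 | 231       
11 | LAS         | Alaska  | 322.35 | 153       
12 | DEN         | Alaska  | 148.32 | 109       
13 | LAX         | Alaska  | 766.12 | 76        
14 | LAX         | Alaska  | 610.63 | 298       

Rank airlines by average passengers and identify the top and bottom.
SELECT airline, AVG(passengers)
FROM flights
GROUP BY airline
ORDER BY AVG(passengers)

All groups:
  JetBlue: 163.67
  Alaska: 179.00
  SkyAir: 201.33

Highest: SkyAir (201.33)
Lowest: JetBlue (163.67)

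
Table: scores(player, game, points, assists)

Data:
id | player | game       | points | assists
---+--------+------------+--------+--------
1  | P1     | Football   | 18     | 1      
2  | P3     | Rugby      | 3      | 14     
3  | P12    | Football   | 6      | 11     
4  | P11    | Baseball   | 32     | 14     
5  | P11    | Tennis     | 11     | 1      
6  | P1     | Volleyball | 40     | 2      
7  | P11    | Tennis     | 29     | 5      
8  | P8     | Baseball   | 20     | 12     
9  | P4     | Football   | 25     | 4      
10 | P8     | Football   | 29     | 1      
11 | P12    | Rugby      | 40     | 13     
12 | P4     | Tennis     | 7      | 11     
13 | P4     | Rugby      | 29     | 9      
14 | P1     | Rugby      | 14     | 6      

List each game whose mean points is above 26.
SELECT game, AVG(points)
FROM scores
GROUP BY game
HAVING AVG(points) > 26

Result:
  Volleyball: avg=40.00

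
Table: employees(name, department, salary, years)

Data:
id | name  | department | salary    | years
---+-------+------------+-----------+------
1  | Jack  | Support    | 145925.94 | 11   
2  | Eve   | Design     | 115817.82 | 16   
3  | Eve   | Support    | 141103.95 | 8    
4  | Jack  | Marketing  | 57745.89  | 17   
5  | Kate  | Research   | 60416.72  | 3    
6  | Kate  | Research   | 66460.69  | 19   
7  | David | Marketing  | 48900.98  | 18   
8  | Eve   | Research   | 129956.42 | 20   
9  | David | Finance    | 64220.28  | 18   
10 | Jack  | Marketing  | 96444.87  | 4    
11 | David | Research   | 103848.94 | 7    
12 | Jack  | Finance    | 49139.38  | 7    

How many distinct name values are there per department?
SELECT department, COUNT(DISTINCT name)
FROM employees
GROUP BY department

Result:
  Design: 1 distinct
  Finance: 2 distinct
  Marketing: 2 distinct
  Research: 3 distinct
  Support: 2 distinct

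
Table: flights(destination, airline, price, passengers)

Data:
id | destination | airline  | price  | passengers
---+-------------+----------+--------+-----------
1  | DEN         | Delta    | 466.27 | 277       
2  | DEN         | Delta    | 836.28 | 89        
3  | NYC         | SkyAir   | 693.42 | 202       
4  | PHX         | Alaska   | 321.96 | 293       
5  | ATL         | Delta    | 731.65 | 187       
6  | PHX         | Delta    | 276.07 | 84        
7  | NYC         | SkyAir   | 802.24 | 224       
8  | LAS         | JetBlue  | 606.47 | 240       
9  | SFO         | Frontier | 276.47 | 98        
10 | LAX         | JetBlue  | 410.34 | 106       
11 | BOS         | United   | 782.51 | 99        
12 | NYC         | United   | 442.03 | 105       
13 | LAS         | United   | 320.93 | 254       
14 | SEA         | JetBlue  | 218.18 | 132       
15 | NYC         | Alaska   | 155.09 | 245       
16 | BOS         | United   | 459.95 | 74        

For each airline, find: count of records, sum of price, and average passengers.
SELECT airline,
       COUNT(*) as cnt,
       SUM(price) as total_price,
       AVG(passengers) as avg_passengers
FROM flights
GROUP BY airline

Result:
  Alaska: 2 records, 477.05 total price, 269.00 avg passengers
  Delta: 4 records, 2310.27 total price, 159.25 avg passengers
  Frontier: 1 records, 276.47 total price, 98.00 avg passengers
  JetBlue: 3 records, 1234.99 total price, 159.33 avg passengers
  SkyAir: 2 records, 1495.66 total price, 213.00 avg passengers
  United: 4 records, 2005.42 total price, 133.00 avg passengers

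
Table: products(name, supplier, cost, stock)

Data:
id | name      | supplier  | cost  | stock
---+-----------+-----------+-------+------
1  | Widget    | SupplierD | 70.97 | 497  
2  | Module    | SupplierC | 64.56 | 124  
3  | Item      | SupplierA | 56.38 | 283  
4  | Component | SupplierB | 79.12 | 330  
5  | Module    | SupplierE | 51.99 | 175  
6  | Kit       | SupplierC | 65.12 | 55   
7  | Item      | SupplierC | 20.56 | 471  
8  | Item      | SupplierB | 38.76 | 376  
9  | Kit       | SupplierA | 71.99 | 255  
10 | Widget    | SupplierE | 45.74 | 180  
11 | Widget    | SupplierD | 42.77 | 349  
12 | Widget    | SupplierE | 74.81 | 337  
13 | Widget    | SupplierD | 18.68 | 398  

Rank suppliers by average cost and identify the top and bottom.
SELECT supplier, AVG(cost)
FROM products
GROUP BY supplier
ORDER BY AVG(cost)

All groups:
  SupplierD: 44.14
  SupplierC: 50.08
  SupplierE: 57.51
  SupplierB: 58.94
  SupplierA: 64.19

Highest: SupplierA (64.19)
Lowest: SupplierD (44.14)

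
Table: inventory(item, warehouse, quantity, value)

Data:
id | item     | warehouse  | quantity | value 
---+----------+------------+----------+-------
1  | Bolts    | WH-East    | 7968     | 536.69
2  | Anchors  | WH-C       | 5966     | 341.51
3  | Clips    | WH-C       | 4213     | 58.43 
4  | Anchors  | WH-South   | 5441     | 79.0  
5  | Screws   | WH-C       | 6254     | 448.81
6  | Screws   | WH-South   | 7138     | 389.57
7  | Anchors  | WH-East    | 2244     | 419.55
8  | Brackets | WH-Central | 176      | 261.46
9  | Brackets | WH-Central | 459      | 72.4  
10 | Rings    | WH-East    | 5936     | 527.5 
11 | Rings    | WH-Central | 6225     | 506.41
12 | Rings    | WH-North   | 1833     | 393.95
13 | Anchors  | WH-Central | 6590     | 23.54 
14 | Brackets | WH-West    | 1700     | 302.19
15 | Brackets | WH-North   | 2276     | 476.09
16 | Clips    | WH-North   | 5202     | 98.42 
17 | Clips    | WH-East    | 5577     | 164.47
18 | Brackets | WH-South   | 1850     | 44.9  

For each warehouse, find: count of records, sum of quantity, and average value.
SELECT warehouse,
       COUNT(*) as cnt,
       SUM(quantity) as total_quantity,
       AVG(value) as avg_value
FROM inventory
GROUP BY warehouse

Result:
  WH-C: 3 records, 16433 total quantity, 282.92 avg value
  WH-Central: 4 records, 13450 total quantity, 215.95 avg value
  WH-East: 4 records, 21725 total quantity, 412.05 avg value
  WH-North: 3 records, 9311 total quantity, 322.82 avg value
  WH-South: 3 records, 14429 total quantity, 171.16 avg value
  WH-West: 1 records, 1700 total quantity, 302.19 avg value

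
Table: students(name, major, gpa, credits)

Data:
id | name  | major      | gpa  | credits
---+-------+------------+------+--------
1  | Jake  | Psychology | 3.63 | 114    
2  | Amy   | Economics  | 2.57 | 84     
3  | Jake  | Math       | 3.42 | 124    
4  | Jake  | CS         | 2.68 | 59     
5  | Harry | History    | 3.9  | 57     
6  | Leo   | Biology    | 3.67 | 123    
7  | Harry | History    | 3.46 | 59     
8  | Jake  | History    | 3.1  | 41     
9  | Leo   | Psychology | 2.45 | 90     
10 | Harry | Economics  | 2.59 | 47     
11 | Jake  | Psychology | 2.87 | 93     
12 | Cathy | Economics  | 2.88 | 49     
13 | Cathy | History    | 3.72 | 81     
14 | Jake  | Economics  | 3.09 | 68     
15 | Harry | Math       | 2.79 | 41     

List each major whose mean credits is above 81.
SELECT major, AVG(credits)
FROM students
GROUP BY major
HAVING AVG(credits) > 81

Result:
  Biology: avg=123.00
  Math: avg=82.50
  Psychology: avg=99.00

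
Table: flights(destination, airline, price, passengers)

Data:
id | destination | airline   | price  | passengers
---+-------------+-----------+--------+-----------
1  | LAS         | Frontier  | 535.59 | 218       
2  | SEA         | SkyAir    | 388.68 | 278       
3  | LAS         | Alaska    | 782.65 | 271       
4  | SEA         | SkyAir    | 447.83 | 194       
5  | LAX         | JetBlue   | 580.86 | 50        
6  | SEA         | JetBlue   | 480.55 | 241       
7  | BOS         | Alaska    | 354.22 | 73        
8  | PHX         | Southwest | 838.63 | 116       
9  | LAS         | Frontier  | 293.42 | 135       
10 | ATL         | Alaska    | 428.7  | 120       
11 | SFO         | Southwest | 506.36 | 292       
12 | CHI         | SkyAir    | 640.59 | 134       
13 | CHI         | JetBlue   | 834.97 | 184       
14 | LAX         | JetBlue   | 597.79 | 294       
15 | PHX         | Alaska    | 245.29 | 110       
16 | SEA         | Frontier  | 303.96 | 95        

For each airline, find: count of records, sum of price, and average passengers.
SELECT airline,
       COUNT(*) as cnt,
       SUM(price) as total_price,
       AVG(passengers) as avg_passengers
FROM flights
GROUP BY airline

Result:
  Alaska: 4 records, 1810.86 total price, 143.50 avg passengers
  Frontier: 3 records, 1132.97 total price, 149.33 avg passengers
  JetBlue: 4 records, 2494.17 total price, 192.25 avg passengers
  SkyAir: 3 records, 1477.10 total price, 202.00 avg passengers
  Southwest: 2 records, 1344.99 total price, 204.00 avg passengers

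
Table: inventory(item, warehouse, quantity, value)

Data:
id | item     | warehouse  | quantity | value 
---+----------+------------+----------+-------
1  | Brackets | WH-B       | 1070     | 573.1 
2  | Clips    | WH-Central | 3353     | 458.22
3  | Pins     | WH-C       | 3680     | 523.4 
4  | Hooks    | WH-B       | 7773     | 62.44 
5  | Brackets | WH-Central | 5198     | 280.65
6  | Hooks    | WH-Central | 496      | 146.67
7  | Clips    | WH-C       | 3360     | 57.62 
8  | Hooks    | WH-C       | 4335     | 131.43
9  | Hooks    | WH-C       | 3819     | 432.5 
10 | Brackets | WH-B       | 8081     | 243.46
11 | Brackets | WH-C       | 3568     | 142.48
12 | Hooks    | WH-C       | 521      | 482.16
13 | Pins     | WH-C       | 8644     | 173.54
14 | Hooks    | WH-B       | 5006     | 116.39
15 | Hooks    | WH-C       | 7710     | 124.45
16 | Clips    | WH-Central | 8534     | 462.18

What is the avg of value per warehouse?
SELECT warehouse, AVG(value) as result
FROM inventory
GROUP BY warehouse

Result:
  WH-B: 248.85
  WH-C: 258.45
  WH-Central: 336.93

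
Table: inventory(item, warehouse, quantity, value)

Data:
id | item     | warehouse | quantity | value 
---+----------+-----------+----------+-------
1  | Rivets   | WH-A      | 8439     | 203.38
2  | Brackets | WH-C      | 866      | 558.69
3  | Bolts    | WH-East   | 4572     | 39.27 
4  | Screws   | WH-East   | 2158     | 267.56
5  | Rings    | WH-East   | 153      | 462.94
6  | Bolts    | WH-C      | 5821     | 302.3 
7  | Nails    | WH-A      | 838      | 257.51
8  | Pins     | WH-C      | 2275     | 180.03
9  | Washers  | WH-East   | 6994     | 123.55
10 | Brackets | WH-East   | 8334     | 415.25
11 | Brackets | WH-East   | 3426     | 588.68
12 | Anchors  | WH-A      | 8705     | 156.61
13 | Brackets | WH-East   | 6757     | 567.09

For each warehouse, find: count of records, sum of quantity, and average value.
SELECT warehouse,
       COUNT(*) as cnt,
       SUM(quantity) as total_quantity,
       AVG(value) as avg_value
FROM inventory
GROUP BY warehouse

Result:
  WH-A: 3 records, 17982 total quantity, 205.83 avg value
  WH-C: 3 records, 8962 total quantity, 347.01 avg value
  WH-East: 7 records, 32394 total quantity, 352.05 avg value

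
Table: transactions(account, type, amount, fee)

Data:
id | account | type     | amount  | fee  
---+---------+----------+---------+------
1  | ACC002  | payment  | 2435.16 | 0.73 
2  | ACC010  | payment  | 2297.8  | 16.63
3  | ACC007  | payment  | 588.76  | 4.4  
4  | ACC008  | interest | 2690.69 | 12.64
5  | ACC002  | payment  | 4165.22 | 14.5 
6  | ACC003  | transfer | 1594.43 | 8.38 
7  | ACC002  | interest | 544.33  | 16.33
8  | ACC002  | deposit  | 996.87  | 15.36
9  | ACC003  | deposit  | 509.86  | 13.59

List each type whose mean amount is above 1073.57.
SELECT type, AVG(amount)
FROM transactions
GROUP BY type
HAVING AVG(amount) > 1073.57

Result:
  interest: avg=1617.51
  payment: avg=2371.74
  transfer: avg=1594.43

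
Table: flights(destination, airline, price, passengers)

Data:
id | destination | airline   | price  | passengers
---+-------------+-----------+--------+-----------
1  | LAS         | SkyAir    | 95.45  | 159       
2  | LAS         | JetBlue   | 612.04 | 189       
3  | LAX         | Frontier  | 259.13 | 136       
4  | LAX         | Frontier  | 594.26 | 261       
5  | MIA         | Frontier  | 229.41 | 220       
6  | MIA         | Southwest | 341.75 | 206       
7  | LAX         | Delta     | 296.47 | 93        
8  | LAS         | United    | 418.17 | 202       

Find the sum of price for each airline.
SELECT airline, SUM(price) as result
FROM flights
GROUP BY airline

Result:
  Delta: 296.47
  Frontier: 1082.80
  JetBlue: 612.04
  SkyAir: 95.45
  Southwest: 341.75
  United: 418.17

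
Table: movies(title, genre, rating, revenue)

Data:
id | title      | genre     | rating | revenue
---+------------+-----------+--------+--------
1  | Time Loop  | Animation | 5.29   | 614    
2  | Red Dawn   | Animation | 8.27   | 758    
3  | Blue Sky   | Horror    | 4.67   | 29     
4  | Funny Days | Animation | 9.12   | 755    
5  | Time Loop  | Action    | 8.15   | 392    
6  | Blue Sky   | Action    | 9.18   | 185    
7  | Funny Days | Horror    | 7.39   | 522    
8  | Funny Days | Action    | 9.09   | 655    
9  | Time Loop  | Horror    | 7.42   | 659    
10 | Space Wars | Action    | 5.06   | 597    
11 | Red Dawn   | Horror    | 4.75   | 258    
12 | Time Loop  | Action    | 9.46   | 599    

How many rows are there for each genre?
SELECT genre, COUNT(*) as count
FROM movies
GROUP BY genre

Result:
  Action: 5
  Animation: 3
  Horror: 4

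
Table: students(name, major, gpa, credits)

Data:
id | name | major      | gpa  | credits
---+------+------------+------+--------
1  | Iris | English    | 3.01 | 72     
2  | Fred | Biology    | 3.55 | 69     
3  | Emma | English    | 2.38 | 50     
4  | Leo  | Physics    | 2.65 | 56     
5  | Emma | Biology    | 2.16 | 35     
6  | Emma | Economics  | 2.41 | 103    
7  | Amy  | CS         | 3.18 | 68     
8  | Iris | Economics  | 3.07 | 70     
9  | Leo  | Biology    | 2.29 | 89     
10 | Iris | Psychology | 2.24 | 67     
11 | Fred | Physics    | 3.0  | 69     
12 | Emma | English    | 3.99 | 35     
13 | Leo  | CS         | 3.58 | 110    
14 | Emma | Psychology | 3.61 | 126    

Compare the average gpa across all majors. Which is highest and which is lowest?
SELECT major, AVG(gpa)
FROM students
GROUP BY major
ORDER BY AVG(gpa)

All groups:
  Biology: 2.67
  Economics: 2.74
  Physics: 2.83
  Psychology: 2.93
  English: 3.13
  CS: 3.38

Highest: CS (3.38)
Lowest: Biology (2.67)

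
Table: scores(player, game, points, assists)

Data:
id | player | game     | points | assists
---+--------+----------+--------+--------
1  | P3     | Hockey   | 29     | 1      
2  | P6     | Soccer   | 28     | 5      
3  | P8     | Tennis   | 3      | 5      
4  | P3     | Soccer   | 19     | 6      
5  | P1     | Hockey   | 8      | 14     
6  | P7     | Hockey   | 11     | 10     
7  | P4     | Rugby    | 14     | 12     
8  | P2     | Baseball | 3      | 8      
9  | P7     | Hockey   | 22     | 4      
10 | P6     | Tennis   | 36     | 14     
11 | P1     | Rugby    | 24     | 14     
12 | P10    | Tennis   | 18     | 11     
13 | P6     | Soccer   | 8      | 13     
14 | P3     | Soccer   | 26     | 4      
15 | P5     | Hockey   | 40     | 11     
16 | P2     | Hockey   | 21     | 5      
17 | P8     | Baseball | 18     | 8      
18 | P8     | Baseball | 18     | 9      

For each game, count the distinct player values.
SELECT game, COUNT(DISTINCT player)
FROM scores
GROUP BY game

Result:
  Baseball: 2 distinct
  Hockey: 5 distinct
  Rugby: 2 distinct
  Soccer: 2 distinct
  Tennis: 3 distinct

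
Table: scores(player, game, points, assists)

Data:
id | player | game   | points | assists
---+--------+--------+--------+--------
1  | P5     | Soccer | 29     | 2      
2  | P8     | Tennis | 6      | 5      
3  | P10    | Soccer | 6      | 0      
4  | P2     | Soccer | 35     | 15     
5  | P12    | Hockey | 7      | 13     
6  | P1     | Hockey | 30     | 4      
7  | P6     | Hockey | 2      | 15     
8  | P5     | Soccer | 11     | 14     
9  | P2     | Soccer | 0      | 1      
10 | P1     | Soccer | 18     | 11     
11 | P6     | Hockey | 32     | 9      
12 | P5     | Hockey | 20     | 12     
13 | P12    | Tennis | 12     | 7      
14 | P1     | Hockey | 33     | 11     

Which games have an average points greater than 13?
SELECT game, AVG(points)
FROM scores
GROUP BY game
HAVING AVG(points) > 13

Result:
  Hockey: avg=20.67
  Soccer: avg=16.50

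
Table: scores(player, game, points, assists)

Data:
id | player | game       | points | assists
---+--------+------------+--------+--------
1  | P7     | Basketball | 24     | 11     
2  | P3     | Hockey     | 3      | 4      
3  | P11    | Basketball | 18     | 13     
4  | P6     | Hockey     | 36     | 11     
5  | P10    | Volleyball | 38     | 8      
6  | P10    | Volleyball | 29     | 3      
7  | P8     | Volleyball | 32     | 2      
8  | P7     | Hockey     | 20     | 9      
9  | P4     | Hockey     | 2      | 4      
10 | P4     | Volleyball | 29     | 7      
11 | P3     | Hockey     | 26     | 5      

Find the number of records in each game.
SELECT game, COUNT(*) as count
FROM scores
GROUP BY game

Result:
  Basketball: 2
  Hockey: 5
  Volleyball: 4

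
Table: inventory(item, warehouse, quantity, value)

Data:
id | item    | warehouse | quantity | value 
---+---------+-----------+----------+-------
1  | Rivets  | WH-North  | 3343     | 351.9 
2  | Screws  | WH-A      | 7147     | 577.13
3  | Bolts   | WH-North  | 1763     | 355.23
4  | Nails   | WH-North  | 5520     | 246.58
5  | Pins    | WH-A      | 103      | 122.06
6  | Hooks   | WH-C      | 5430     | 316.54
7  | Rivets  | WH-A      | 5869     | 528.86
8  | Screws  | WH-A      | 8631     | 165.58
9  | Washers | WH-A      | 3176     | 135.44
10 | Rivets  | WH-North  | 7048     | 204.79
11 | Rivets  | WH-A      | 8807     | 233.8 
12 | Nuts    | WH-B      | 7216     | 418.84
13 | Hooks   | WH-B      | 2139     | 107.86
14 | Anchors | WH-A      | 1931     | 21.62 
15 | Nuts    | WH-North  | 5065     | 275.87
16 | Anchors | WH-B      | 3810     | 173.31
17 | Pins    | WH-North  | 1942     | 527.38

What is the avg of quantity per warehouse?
SELECT warehouse, AVG(quantity) as result
FROM inventory
GROUP BY warehouse

Result:
  WH-A: 5094.86
  WH-B: 4388.33
  WH-C: 5430.00
  WH-North: 4113.50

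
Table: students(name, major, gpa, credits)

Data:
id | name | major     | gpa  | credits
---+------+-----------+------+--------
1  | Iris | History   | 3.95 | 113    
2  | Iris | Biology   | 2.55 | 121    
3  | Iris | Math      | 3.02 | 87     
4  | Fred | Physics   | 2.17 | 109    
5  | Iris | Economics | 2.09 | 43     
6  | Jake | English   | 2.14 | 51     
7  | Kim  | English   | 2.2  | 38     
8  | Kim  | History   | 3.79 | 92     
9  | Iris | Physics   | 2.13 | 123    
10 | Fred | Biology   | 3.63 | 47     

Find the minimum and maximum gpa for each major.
SELECT major, MIN(gpa), MAX(gpa)
FROM students
GROUP BY major

Result:
  Biology: min=2.55, max=3.63
  Economics: min=2.09, max=2.09
  English: min=2.14, max=2.20
  History: min=3.79, max=3.95
  Math: min=3.02, max=3.02
  Physics: min=2.13, max=2.17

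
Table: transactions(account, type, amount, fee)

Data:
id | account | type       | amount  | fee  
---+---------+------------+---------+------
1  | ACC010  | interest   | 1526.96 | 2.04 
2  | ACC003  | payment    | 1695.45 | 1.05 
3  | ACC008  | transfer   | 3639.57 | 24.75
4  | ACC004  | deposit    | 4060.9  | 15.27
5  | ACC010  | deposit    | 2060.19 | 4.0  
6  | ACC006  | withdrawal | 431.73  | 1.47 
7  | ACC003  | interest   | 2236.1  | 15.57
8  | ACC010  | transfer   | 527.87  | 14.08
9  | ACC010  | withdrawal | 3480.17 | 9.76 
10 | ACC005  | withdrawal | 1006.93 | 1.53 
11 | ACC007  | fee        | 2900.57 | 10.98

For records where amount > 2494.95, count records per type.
SELECT type, COUNT(*)
FROM transactions
WHERE amount > 2494.95
GROUP BY type

Note: WHERE filters rows before grouping.

Result:
  deposit: 1
  fee: 1
  transfer: 1
  withdrawal: 1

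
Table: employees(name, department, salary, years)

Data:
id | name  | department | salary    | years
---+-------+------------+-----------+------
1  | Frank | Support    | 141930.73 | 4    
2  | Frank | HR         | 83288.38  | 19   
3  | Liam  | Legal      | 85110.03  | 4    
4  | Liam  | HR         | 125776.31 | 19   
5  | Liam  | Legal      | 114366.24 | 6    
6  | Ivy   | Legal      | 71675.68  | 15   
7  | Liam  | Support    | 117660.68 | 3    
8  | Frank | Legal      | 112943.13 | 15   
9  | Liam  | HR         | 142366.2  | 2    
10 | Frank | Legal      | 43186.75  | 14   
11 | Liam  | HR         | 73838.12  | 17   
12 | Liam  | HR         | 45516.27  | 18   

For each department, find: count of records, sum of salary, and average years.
SELECT department,
       COUNT(*) as cnt,
       SUM(salary) as total_salary,
       AVG(years) as avg_years
FROM employees
GROUP BY department

Result:
  HR: 5 records, 470785.28 total salary, 15.00 avg years
  Legal: 5 records, 427281.83 total salary, 10.80 avg years
  Support: 2 records, 259591.41 total salary, 3.50 avg years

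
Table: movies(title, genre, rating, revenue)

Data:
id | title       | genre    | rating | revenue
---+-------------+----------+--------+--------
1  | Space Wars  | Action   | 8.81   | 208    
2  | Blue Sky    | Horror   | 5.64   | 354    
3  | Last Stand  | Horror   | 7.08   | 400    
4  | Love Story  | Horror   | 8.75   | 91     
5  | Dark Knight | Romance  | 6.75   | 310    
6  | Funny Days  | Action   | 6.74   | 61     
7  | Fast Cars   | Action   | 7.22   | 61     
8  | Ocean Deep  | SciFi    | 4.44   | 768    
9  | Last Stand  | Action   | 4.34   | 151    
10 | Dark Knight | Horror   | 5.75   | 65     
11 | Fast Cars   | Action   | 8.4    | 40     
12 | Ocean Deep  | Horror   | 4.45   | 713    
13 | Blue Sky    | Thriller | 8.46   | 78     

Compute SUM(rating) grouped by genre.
SELECT genre, SUM(rating) as result
FROM movies
GROUP BY genre

Result:
  Action: 35.51
  Horror: 31.67
  Romance: 6.75
  SciFi: 4.44
  Thriller: 8.46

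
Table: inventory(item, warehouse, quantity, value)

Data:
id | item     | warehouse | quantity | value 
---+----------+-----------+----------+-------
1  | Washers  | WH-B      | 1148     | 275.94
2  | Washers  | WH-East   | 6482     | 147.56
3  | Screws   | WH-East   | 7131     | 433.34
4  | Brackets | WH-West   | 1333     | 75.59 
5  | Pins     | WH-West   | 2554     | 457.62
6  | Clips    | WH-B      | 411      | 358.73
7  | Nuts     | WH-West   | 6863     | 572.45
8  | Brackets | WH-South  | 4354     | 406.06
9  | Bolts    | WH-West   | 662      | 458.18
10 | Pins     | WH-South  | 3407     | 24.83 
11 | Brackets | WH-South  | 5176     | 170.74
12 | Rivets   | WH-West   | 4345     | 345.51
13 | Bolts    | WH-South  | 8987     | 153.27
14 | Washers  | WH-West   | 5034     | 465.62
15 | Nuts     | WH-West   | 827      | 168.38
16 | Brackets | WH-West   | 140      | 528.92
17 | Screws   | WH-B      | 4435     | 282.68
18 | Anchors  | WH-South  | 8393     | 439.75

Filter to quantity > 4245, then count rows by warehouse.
SELECT warehouse, COUNT(*)
FROM inventory
WHERE quantity > 4245
GROUP BY warehouse

Note: WHERE filters rows before grouping.

Result:
  WH-B: 1
  WH-East: 2
  WH-South: 4
  WH-West: 3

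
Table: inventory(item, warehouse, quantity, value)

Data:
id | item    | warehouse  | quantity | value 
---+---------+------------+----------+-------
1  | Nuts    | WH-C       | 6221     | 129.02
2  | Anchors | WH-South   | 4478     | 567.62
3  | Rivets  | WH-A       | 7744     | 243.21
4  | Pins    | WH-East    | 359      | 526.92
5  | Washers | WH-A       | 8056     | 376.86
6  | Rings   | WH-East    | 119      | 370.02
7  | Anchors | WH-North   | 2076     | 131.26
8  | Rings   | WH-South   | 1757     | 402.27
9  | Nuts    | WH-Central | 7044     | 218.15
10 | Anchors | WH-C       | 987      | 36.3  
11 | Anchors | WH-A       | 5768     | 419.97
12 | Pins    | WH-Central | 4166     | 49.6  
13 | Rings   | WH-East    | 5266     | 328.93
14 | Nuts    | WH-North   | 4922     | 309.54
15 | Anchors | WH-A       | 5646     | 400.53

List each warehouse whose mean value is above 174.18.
SELECT warehouse, AVG(value)
FROM inventory
GROUP BY warehouse
HAVING AVG(value) > 174.18

Result:
  WH-A: avg=360.14
  WH-East: avg=408.62
  WH-North: avg=220.40
  WH-South: avg=484.95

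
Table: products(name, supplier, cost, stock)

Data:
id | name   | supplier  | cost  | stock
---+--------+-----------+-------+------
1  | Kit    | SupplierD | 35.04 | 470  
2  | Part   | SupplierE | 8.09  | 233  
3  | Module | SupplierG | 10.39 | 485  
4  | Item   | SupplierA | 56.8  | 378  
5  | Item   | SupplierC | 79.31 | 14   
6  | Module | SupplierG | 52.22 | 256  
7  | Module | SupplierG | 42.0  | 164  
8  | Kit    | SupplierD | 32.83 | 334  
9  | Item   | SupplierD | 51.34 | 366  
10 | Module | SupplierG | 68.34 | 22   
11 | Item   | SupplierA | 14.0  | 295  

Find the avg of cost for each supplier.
SELECT supplier, AVG(cost) as result
FROM products
GROUP BY supplier

Result:
  SupplierA: 35.40
  SupplierC: 79.31
  SupplierD: 39.74
  SupplierE: 8.09
  SupplierG: 43.24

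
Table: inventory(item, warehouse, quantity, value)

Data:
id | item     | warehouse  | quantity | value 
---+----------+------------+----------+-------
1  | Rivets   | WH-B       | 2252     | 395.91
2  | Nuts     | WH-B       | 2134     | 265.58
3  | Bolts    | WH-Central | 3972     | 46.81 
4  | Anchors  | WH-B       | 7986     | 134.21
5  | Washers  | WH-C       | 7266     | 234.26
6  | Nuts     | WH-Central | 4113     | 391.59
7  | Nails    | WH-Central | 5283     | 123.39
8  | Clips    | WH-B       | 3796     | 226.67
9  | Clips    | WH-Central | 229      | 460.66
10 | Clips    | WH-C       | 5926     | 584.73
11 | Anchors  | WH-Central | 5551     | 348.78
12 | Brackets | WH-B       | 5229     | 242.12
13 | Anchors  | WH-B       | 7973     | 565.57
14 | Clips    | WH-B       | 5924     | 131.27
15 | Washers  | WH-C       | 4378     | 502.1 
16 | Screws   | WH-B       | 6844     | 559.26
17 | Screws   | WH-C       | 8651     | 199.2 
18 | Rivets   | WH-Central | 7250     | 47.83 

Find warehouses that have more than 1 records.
SELECT warehouse, COUNT(*) as cnt
FROM inventory
GROUP BY warehouse
HAVING COUNT(*) > 1

Result:
  WH-B: 8
  WH-C: 4
  WH-Central: 6

Note: HAVING filters groups after aggregation, WHERE filters rows before.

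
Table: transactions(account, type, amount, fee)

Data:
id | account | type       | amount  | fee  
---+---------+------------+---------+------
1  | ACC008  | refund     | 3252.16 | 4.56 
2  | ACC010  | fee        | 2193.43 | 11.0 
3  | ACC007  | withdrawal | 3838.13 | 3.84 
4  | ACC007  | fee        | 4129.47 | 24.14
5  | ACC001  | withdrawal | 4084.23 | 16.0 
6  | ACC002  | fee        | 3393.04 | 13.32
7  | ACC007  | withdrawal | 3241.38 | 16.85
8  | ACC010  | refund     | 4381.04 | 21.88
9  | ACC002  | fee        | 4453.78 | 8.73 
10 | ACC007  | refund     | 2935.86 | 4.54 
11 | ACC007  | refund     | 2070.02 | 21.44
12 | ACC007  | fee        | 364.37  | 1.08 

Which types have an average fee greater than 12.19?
SELECT type, AVG(fee)
FROM transactions
GROUP BY type
HAVING AVG(fee) > 12.19

Result:
  refund: avg=13.11
  withdrawal: avg=12.23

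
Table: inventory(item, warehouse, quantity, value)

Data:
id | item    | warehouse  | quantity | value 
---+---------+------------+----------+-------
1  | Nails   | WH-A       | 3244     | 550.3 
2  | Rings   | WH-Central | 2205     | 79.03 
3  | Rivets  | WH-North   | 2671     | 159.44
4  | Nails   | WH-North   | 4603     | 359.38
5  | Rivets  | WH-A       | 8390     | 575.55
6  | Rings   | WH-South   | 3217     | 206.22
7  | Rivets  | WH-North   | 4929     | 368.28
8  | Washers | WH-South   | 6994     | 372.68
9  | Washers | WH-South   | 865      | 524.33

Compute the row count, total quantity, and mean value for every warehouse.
SELECT warehouse,
       COUNT(*) as cnt,
       SUM(quantity) as total_quantity,
       AVG(value) as avg_value
FROM inventory
GROUP BY warehouse

Result:
  WH-A: 2 records, 11634 total quantity, 562.93 avg value
  WH-Central: 1 records, 2205 total quantity, 79.03 avg value
  WH-North: 3 records, 12203 total quantity, 295.70 avg value
  WH-South: 3 records, 11076 total quantity, 367.74 avg value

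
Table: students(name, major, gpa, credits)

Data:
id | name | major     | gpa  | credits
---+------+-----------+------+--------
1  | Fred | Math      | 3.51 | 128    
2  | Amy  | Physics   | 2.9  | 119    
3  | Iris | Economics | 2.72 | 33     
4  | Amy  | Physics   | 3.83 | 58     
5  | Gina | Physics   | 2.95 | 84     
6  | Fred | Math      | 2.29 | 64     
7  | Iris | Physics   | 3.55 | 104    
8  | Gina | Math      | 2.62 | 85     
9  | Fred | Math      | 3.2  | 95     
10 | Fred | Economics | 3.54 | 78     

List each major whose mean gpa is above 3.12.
SELECT major, AVG(gpa)
FROM students
GROUP BY major
HAVING AVG(gpa) > 3.12

Result:
  Economics: avg=3.13
  Physics: avg=3.31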